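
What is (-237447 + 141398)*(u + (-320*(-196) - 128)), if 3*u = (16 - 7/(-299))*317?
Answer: -1846182513593/299 ≈ -6.1745e+9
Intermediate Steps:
u = 506249/299 (u = ((16 - 7/(-299))*317)/3 = ((16 - 7*(-1/299))*317)/3 = ((16 + 7/299)*317)/3 = ((4791/299)*317)/3 = (1/3)*(1518747/299) = 506249/299 ≈ 1693.1)
(-237447 + 141398)*(u + (-320*(-196) - 128)) = (-237447 + 141398)*(506249/299 + (-320*(-196) - 128)) = -96049*(506249/299 + (62720 - 128)) = -96049*(506249/299 + 62592) = -96049*19221257/299 = -1846182513593/299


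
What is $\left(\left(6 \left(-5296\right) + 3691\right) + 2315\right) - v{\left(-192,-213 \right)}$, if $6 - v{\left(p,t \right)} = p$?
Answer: $-25968$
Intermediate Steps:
$v{\left(p,t \right)} = 6 - p$
$\left(\left(6 \left(-5296\right) + 3691\right) + 2315\right) - v{\left(-192,-213 \right)} = \left(\left(6 \left(-5296\right) + 3691\right) + 2315\right) - \left(6 - -192\right) = \left(\left(-31776 + 3691\right) + 2315\right) - \left(6 + 192\right) = \left(-28085 + 2315\right) - 198 = -25770 - 198 = -25968$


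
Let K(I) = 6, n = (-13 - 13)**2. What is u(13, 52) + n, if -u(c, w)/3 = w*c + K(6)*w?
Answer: -2288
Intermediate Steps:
n = 676 (n = (-26)**2 = 676)
u(c, w) = -18*w - 3*c*w (u(c, w) = -3*(w*c + 6*w) = -3*(c*w + 6*w) = -3*(6*w + c*w) = -18*w - 3*c*w)
u(13, 52) + n = -3*52*(6 + 13) + 676 = -3*52*19 + 676 = -2964 + 676 = -2288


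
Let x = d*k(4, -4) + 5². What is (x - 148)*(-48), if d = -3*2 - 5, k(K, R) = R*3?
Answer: -432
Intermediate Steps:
k(K, R) = 3*R
d = -11 (d = -6 - 5 = -11)
x = 157 (x = -33*(-4) + 5² = -11*(-12) + 25 = 132 + 25 = 157)
(x - 148)*(-48) = (157 - 148)*(-48) = 9*(-48) = -432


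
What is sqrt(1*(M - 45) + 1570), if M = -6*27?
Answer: sqrt(1363) ≈ 36.919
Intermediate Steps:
M = -162
sqrt(1*(M - 45) + 1570) = sqrt(1*(-162 - 45) + 1570) = sqrt(1*(-207) + 1570) = sqrt(-207 + 1570) = sqrt(1363)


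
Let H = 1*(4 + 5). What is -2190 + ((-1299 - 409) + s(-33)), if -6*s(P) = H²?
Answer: -7823/2 ≈ -3911.5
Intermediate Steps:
H = 9 (H = 1*9 = 9)
s(P) = -27/2 (s(P) = -⅙*9² = -⅙*81 = -27/2)
-2190 + ((-1299 - 409) + s(-33)) = -2190 + ((-1299 - 409) - 27/2) = -2190 + (-1708 - 27/2) = -2190 - 3443/2 = -7823/2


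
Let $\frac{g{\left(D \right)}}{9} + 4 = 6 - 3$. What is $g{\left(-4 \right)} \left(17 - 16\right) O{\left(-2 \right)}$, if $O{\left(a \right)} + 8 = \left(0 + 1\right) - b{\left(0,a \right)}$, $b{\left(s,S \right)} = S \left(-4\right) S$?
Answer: $-81$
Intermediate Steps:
$b{\left(s,S \right)} = - 4 S^{2}$ ($b{\left(s,S \right)} = - 4 S S = - 4 S^{2}$)
$g{\left(D \right)} = -9$ ($g{\left(D \right)} = -36 + 9 \left(6 - 3\right) = -36 + 9 \cdot 3 = -36 + 27 = -9$)
$O{\left(a \right)} = -7 + 4 a^{2}$ ($O{\left(a \right)} = -8 + \left(\left(0 + 1\right) - - 4 a^{2}\right) = -8 + \left(1 + 4 a^{2}\right) = -7 + 4 a^{2}$)
$g{\left(-4 \right)} \left(17 - 16\right) O{\left(-2 \right)} = - 9 \left(17 - 16\right) \left(-7 + 4 \left(-2\right)^{2}\right) = - 9 \left(17 - 16\right) \left(-7 + 4 \cdot 4\right) = - 9 \left(17 - 16\right) \left(-7 + 16\right) = \left(-9\right) 1 \cdot 9 = \left(-9\right) 9 = -81$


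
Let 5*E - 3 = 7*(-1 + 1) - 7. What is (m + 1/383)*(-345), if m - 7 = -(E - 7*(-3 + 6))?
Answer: -3805833/383 ≈ -9936.9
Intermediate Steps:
E = -⅘ (E = ⅗ + (7*(-1 + 1) - 7)/5 = ⅗ + (7*0 - 7)/5 = ⅗ + (0 - 7)/5 = ⅗ + (⅕)*(-7) = ⅗ - 7/5 = -⅘ ≈ -0.80000)
m = 144/5 (m = 7 - (-⅘ - 7*(-3 + 6)) = 7 - (-⅘ - 7*3) = 7 - (-⅘ - 1*21) = 7 - (-⅘ - 21) = 7 - 1*(-109/5) = 7 + 109/5 = 144/5 ≈ 28.800)
(m + 1/383)*(-345) = (144/5 + 1/383)*(-345) = (55157/1915)*(-345) = -3805833/383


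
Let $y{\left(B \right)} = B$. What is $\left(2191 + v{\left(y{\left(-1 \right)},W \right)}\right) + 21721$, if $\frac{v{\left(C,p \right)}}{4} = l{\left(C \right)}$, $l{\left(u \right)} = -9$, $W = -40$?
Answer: $23876$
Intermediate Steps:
$v{\left(C,p \right)} = -36$ ($v{\left(C,p \right)} = 4 \left(-9\right) = -36$)
$\left(2191 + v{\left(y{\left(-1 \right)},W \right)}\right) + 21721 = \left(2191 - 36\right) + 21721 = 2155 + 21721 = 23876$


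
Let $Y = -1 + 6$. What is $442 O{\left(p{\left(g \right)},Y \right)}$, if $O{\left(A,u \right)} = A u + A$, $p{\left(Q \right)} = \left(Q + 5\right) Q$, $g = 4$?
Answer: $95472$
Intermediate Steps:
$Y = 5$
$p{\left(Q \right)} = Q \left(5 + Q\right)$ ($p{\left(Q \right)} = \left(5 + Q\right) Q = Q \left(5 + Q\right)$)
$O{\left(A,u \right)} = A + A u$
$442 O{\left(p{\left(g \right)},Y \right)} = 442 \cdot 4 \left(5 + 4\right) \left(1 + 5\right) = 442 \cdot 4 \cdot 9 \cdot 6 = 442 \cdot 36 \cdot 6 = 442 \cdot 216 = 95472$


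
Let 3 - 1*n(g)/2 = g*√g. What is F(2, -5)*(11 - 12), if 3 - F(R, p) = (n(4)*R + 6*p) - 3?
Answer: -56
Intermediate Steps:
n(g) = 6 - 2*g^(3/2) (n(g) = 6 - 2*g*√g = 6 - 2*g^(3/2))
F(R, p) = 6 - 6*p + 10*R (F(R, p) = 3 - (((6 - 2*4^(3/2))*R + 6*p) - 3) = 3 - (((6 - 2*8)*R + 6*p) - 3) = 3 - (((6 - 16)*R + 6*p) - 3) = 3 - ((-10*R + 6*p) - 3) = 3 - (-3 - 10*R + 6*p) = 3 + (3 - 6*p + 10*R) = 6 - 6*p + 10*R)
F(2, -5)*(11 - 12) = (6 - 6*(-5) + 10*2)*(11 - 12) = (6 + 30 + 20)*(-1) = 56*(-1) = -56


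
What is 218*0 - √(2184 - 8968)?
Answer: -8*I*√106 ≈ -82.365*I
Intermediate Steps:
218*0 - √(2184 - 8968) = 0 - √(-6784) = 0 - 8*I*√106 = -8*I*√106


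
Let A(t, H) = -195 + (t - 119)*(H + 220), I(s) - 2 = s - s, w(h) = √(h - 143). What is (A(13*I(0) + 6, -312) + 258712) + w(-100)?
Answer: 266521 + 9*I*√3 ≈ 2.6652e+5 + 15.588*I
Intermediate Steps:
w(h) = √(-143 + h)
I(s) = 2 (I(s) = 2 + (s - s) = 2 + 0 = 2)
A(t, H) = -195 + (-119 + t)*(220 + H)
(A(13*I(0) + 6, -312) + 258712) + w(-100) = ((-26375 - 119*(-312) + 220*(13*2 + 6) - 312*(13*2 + 6)) + 258712) + √(-143 - 100) = ((-26375 + 37128 + 220*(26 + 6) - 312*(26 + 6)) + 258712) + √(-243) = ((-26375 + 37128 + 220*32 - 312*32) + 258712) + 9*I*√3 = ((-26375 + 37128 + 7040 - 9984) + 258712) + 9*I*√3 = (7809 + 258712) + 9*I*√3 = 266521 + 9*I*√3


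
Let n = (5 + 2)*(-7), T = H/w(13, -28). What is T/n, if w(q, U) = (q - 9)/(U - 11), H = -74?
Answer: -1443/98 ≈ -14.724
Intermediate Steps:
w(q, U) = (-9 + q)/(-11 + U)
T = 1443/2 (T = -74*(-11 - 28)/(-9 + 13) = -74/(4/(-39)) = -74/((-1/39*4)) = -74/(-4/39) = -74*(-39/4) = 1443/2 ≈ 721.50)
n = -49 (n = 7*(-7) = -49)
T/n = (1443/2)/(-49) = (1443/2)*(-1/49) = -1443/98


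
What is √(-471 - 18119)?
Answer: 13*I*√110 ≈ 136.35*I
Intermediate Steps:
√(-471 - 18119) = √(-18590) = 13*I*√110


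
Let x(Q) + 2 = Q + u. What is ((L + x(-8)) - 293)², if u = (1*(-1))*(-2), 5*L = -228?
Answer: 3003289/25 ≈ 1.2013e+5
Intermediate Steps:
L = -228/5 (L = (⅕)*(-228) = -228/5 ≈ -45.600)
u = 2 (u = -1*(-2) = 2)
x(Q) = Q (x(Q) = -2 + (Q + 2) = -2 + (2 + Q) = Q)
((L + x(-8)) - 293)² = ((-228/5 - 8) - 293)² = (-268/5 - 293)² = (-1733/5)² = 3003289/25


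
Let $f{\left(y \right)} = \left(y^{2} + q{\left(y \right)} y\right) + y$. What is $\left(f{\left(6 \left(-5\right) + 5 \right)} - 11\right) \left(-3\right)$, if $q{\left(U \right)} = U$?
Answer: $-3642$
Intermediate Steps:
$f{\left(y \right)} = y + 2 y^{2}$ ($f{\left(y \right)} = \left(y^{2} + y y\right) + y = \left(y^{2} + y^{2}\right) + y = 2 y^{2} + y = y + 2 y^{2}$)
$\left(f{\left(6 \left(-5\right) + 5 \right)} - 11\right) \left(-3\right) = \left(\left(6 \left(-5\right) + 5\right) \left(1 + 2 \left(6 \left(-5\right) + 5\right)\right) - 11\right) \left(-3\right) = \left(\left(-30 + 5\right) \left(1 + 2 \left(-30 + 5\right)\right) - 11\right) \left(-3\right) = \left(- 25 \left(1 + 2 \left(-25\right)\right) - 11\right) \left(-3\right) = \left(- 25 \left(1 - 50\right) - 11\right) \left(-3\right) = \left(\left(-25\right) \left(-49\right) - 11\right) \left(-3\right) = \left(1225 - 11\right) \left(-3\right) = 1214 \left(-3\right) = -3642$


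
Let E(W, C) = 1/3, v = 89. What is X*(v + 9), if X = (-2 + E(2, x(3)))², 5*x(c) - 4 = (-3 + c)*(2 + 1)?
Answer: 2450/9 ≈ 272.22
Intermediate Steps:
x(c) = -1 + 3*c/5 (x(c) = ⅘ + ((-3 + c)*(2 + 1))/5 = ⅘ + ((-3 + c)*3)/5 = ⅘ + (-9 + 3*c)/5 = ⅘ + (-9/5 + 3*c/5) = -1 + 3*c/5)
E(W, C) = ⅓
X = 25/9 (X = (-2 + ⅓)² = (-5/3)² = 25/9 ≈ 2.7778)
X*(v + 9) = 25*(89 + 9)/9 = (25/9)*98 = 2450/9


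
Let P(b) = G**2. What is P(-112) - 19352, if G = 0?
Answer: -19352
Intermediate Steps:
P(b) = 0 (P(b) = 0**2 = 0)
P(-112) - 19352 = 0 - 19352 = -19352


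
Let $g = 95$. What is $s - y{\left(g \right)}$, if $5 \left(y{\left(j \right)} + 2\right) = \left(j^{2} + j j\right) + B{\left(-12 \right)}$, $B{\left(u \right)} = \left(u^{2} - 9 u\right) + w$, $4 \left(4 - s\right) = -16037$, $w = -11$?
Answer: $\frac{7141}{20} \approx 357.05$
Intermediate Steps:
$s = \frac{16053}{4}$ ($s = 4 - - \frac{16037}{4} = 4 + \frac{16037}{4} = \frac{16053}{4} \approx 4013.3$)
$B{\left(u \right)} = -11 + u^{2} - 9 u$ ($B{\left(u \right)} = \left(u^{2} - 9 u\right) - 11 = -11 + u^{2} - 9 u$)
$y{\left(j \right)} = \frac{231}{5} + \frac{2 j^{2}}{5}$ ($y{\left(j \right)} = -2 + \frac{\left(j^{2} + j j\right) - \left(-97 - 144\right)}{5} = -2 + \frac{\left(j^{2} + j^{2}\right) + \left(-11 + 144 + 108\right)}{5} = -2 + \frac{2 j^{2} + 241}{5} = -2 + \frac{241 + 2 j^{2}}{5} = -2 + \left(\frac{241}{5} + \frac{2 j^{2}}{5}\right) = \frac{231}{5} + \frac{2 j^{2}}{5}$)
$s - y{\left(g \right)} = \frac{16053}{4} - \left(\frac{231}{5} + \frac{2 \cdot 95^{2}}{5}\right) = \frac{16053}{4} - \left(\frac{231}{5} + \frac{2}{5} \cdot 9025\right) = \frac{16053}{4} - \left(\frac{231}{5} + 3610\right) = \frac{16053}{4} - \frac{18281}{5} = \frac{7141}{20}$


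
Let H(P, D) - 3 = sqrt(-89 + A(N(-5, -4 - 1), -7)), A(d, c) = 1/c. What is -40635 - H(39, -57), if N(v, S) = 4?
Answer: -40638 - 4*I*sqrt(273)/7 ≈ -40638.0 - 9.4415*I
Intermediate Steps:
H(P, D) = 3 + 4*I*sqrt(273)/7 (H(P, D) = 3 + sqrt(-89 + 1/(-7)) = 3 + sqrt(-89 - 1/7) = 3 + sqrt(-624/7) = 3 + 4*I*sqrt(273)/7)
-40635 - H(39, -57) = -40635 - (3 + 4*I*sqrt(273)/7) = -40635 + (-3 - 4*I*sqrt(273)/7) = -40638 - 4*I*sqrt(273)/7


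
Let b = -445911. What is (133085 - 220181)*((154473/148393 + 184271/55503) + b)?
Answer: 15231852532539457672/392202699 ≈ 3.8837e+10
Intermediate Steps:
(133085 - 220181)*((154473/148393 + 184271/55503) + b) = (133085 - 220181)*((154473/148393 + 184271/55503) - 445911) = -87096*((154473*(1/148393) + 184271*(1/55503)) - 445911) = -87096*((154473/148393 + 184271/55503) - 445911) = -87096*(5131177346/1176608097 - 445911) = -87096*(-524657361964021/1176608097) = 15231852532539457672/392202699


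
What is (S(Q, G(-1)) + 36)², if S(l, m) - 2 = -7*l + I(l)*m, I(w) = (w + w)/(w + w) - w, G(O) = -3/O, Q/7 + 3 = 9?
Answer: 143641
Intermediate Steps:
Q = 42 (Q = -21 + 7*9 = -21 + 63 = 42)
I(w) = 1 - w (I(w) = (2*w)/((2*w)) - w = (2*w)*(1/(2*w)) - w = 1 - w)
S(l, m) = 2 - 7*l + m*(1 - l) (S(l, m) = 2 + (-7*l + (1 - l)*m) = 2 + (-7*l + m*(1 - l)) = 2 - 7*l + m*(1 - l))
(S(Q, G(-1)) + 36)² = ((2 - 7*42 - (-3/(-1))*(-1 + 42)) + 36)² = ((2 - 294 - 1*(-3*(-1))*41) + 36)² = ((2 - 294 - 1*3*41) + 36)² = ((2 - 294 - 123) + 36)² = (-415 + 36)² = (-379)² = 143641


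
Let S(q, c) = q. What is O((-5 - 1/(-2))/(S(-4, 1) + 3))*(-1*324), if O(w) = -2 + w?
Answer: -810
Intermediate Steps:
O((-5 - 1/(-2))/(S(-4, 1) + 3))*(-1*324) = (-2 + (-5 - 1/(-2))/(-4 + 3))*(-1*324) = (-2 + (-5 - 1*(-1/2))/(-1))*(-324) = (-2 + (-5 + 1/2)*(-1))*(-324) = (-2 - 9/2*(-1))*(-324) = (-2 + 9/2)*(-324) = (5/2)*(-324) = -810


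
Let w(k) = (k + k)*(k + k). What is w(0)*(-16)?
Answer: 0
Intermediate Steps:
w(k) = 4*k**2 (w(k) = (2*k)*(2*k) = 4*k**2)
w(0)*(-16) = (4*0**2)*(-16) = (4*0)*(-16) = 0*(-16) = 0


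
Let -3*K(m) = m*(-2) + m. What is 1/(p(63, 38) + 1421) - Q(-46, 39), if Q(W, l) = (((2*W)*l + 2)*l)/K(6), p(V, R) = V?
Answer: 103771669/1484 ≈ 69927.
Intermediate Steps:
K(m) = m/3 (K(m) = -(m*(-2) + m)/3 = -(-2*m + m)/3 = -(-1)*m/3 = m/3)
Q(W, l) = l*(2 + 2*W*l)/2 (Q(W, l) = (((2*W)*l + 2)*l)/(((⅓)*6)) = ((2*W*l + 2)*l)/2 = ((2 + 2*W*l)*l)*(½) = (l*(2 + 2*W*l))*(½) = l*(2 + 2*W*l)/2)
1/(p(63, 38) + 1421) - Q(-46, 39) = 1/(63 + 1421) - 39*(1 - 46*39) = 1/1484 - 39*(1 - 1794) = 1/1484 - 39*(-1793) = 1/1484 - 1*(-69927) = 1/1484 + 69927 = 103771669/1484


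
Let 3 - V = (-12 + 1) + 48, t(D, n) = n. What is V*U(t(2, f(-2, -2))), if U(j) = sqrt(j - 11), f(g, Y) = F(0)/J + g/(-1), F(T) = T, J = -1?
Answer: -102*I ≈ -102.0*I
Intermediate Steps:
f(g, Y) = -g (f(g, Y) = 0/(-1) + g/(-1) = 0*(-1) + g*(-1) = 0 - g = -g)
U(j) = sqrt(-11 + j)
V = -34 (V = 3 - ((-12 + 1) + 48) = 3 - (-11 + 48) = 3 - 1*37 = 3 - 37 = -34)
V*U(t(2, f(-2, -2))) = -34*sqrt(-11 - 1*(-2)) = -34*sqrt(-11 + 2) = -102*I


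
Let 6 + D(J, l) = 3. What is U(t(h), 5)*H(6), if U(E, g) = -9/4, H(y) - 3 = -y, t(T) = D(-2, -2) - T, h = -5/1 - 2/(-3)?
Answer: 27/4 ≈ 6.7500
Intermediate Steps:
D(J, l) = -3 (D(J, l) = -6 + 3 = -3)
h = -13/3 (h = -5*1 - 2*(-⅓) = -5 + ⅔ = -13/3 ≈ -4.3333)
t(T) = -3 - T
H(y) = 3 - y
U(E, g) = -9/4 (U(E, g) = -9*¼ = -9/4)
U(t(h), 5)*H(6) = -9*(3 - 1*6)/4 = -9*(3 - 6)/4 = -9/4*(-3) = 27/4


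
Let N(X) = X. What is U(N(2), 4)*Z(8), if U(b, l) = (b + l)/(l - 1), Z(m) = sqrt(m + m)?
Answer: 8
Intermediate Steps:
Z(m) = sqrt(2)*sqrt(m) (Z(m) = sqrt(2*m) = sqrt(2)*sqrt(m))
U(b, l) = (b + l)/(-1 + l)
U(N(2), 4)*Z(8) = ((2 + 4)/(-1 + 4))*(sqrt(2)*sqrt(8)) = (6/3)*(sqrt(2)*(2*sqrt(2))) = ((1/3)*6)*4 = 2*4 = 8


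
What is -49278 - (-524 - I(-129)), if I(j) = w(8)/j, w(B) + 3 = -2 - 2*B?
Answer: -2096415/43 ≈ -48754.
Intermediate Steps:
w(B) = -5 - 2*B (w(B) = -3 + (-2 - 2*B) = -5 - 2*B)
I(j) = -21/j (I(j) = (-5 - 2*8)/j = (-5 - 16)/j = -21/j)
-49278 - (-524 - I(-129)) = -49278 - (-524 - (-21)/(-129)) = -49278 - (-524 - (-21)*(-1)/129) = -49278 - (-524 - 1*7/43) = -49278 - (-524 - 7/43) = -49278 - 1*(-22539/43) = -49278 + 22539/43 = -2096415/43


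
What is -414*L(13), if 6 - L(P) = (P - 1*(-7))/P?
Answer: -24012/13 ≈ -1847.1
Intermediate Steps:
L(P) = 6 - (7 + P)/P (L(P) = 6 - (P - 1*(-7))/P = 6 - (P + 7)/P = 6 - (7 + P)/P)
-414*L(13) = -414*(5 - 7/13) = -414*58/13 = -24012/13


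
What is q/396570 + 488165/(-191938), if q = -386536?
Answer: -133891270409/38058426330 ≈ -3.5180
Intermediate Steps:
q/396570 + 488165/(-191938) = -386536/396570 + 488165/(-191938) = -386536*1/396570 + 488165*(-1/191938) = -193268/198285 - 488165/191938 = -133891270409/38058426330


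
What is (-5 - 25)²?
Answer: 900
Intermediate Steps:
(-5 - 25)² = (-30)² = 900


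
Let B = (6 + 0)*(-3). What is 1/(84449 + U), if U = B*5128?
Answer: -1/7855 ≈ -0.00012731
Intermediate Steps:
B = -18 (B = 6*(-3) = -18)
U = -92304 (U = -18*5128 = -92304)
1/(84449 + U) = 1/(84449 - 92304) = 1/(-7855) = -1/7855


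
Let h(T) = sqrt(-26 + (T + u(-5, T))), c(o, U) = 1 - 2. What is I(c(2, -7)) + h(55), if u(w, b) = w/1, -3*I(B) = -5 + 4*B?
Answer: 3 + 2*sqrt(6) ≈ 7.8990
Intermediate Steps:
c(o, U) = -1
I(B) = 5/3 - 4*B/3 (I(B) = -(-5 + 4*B)/3 = 5/3 - 4*B/3)
u(w, b) = w (u(w, b) = w*1 = w)
h(T) = sqrt(-31 + T) (h(T) = sqrt(-26 + (T - 5)) = sqrt(-26 + (-5 + T)) = sqrt(-31 + T))
I(c(2, -7)) + h(55) = (5/3 - 4/3*(-1)) + sqrt(-31 + 55) = (5/3 + 4/3) + sqrt(24) = 3 + 2*sqrt(6)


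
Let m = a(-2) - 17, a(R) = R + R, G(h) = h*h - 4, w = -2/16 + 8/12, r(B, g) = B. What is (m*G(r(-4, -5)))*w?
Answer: -273/2 ≈ -136.50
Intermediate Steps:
w = 13/24 (w = -2*1/16 + 8*(1/12) = -1/8 + 2/3 = 13/24 ≈ 0.54167)
G(h) = -4 + h**2 (G(h) = h**2 - 4 = -4 + h**2)
a(R) = 2*R
m = -21 (m = 2*(-2) - 17 = -4 - 17 = -21)
(m*G(r(-4, -5)))*w = -21*(-4 + (-4)**2)*(13/24) = -21*(-4 + 16)*(13/24) = -21*12*(13/24) = -252*13/24 = -273/2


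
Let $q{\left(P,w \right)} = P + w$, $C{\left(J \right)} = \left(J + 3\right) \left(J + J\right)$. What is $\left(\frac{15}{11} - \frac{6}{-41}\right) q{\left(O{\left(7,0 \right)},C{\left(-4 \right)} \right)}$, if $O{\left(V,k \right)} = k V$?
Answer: $\frac{5448}{451} \approx 12.08$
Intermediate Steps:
$C{\left(J \right)} = 2 J \left(3 + J\right)$ ($C{\left(J \right)} = \left(3 + J\right) 2 J = 2 J \left(3 + J\right)$)
$O{\left(V,k \right)} = V k$
$\left(\frac{15}{11} - \frac{6}{-41}\right) q{\left(O{\left(7,0 \right)},C{\left(-4 \right)} \right)} = \left(\frac{15}{11} - \frac{6}{-41}\right) \left(7 \cdot 0 + 2 \left(-4\right) \left(3 - 4\right)\right) = \left(15 \cdot \frac{1}{11} - - \frac{6}{41}\right) \left(0 + 2 \left(-4\right) \left(-1\right)\right) = \left(\frac{15}{11} + \frac{6}{41}\right) \left(0 + 8\right) = \frac{681}{451} \cdot 8 = \frac{5448}{451}$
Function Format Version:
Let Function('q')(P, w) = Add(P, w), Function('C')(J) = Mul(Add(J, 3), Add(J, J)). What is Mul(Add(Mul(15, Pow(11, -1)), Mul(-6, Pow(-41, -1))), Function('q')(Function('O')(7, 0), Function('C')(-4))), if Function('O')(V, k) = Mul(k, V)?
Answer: Rational(5448, 451) ≈ 12.080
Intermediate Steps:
Function('C')(J) = Mul(2, J, Add(3, J)) (Function('C')(J) = Mul(Add(3, J), Mul(2, J)) = Mul(2, J, Add(3, J)))
Function('O')(V, k) = Mul(V, k)
Mul(Add(Mul(15, Pow(11, -1)), Mul(-6, Pow(-41, -1))), Function('q')(Function('O')(7, 0), Function('C')(-4))) = Mul(Add(Mul(15, Pow(11, -1)), Mul(-6, Pow(-41, -1))), Add(Mul(7, 0), Mul(2, -4, Add(3, -4)))) = Mul(Add(Mul(15, Rational(1, 11)), Mul(-6, Rational(-1, 41))), Add(0, Mul(2, -4, -1))) = Mul(Add(Rational(15, 11), Rational(6, 41)), Add(0, 8)) = Mul(Rational(681, 451), 8) = Rational(5448, 451)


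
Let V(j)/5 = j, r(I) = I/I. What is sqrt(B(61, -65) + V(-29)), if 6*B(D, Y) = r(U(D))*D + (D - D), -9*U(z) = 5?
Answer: I*sqrt(4854)/6 ≈ 11.612*I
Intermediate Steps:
U(z) = -5/9 (U(z) = -1/9*5 = -5/9)
r(I) = 1
B(D, Y) = D/6 (B(D, Y) = (1*D + (D - D))/6 = (D + 0)/6 = D/6)
V(j) = 5*j
sqrt(B(61, -65) + V(-29)) = sqrt((1/6)*61 + 5*(-29)) = sqrt(61/6 - 145) = sqrt(-809/6) = I*sqrt(4854)/6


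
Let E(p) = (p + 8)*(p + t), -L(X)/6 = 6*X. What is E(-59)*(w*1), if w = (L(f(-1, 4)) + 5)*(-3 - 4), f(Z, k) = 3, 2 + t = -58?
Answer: 4375749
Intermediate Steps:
t = -60 (t = -2 - 58 = -60)
L(X) = -36*X
w = 721 (w = (-36*3 + 5)*(-3 - 4) = (-108 + 5)*(-7) = -103*(-7) = 721)
E(p) = (-60 + p)*(8 + p) (E(p) = (p + 8)*(p - 60) = (8 + p)*(-60 + p) = (-60 + p)*(8 + p))
E(-59)*(w*1) = (-480 + (-59)**2 - 52*(-59))*(721*1) = (-480 + 3481 + 3068)*721 = 6069*721 = 4375749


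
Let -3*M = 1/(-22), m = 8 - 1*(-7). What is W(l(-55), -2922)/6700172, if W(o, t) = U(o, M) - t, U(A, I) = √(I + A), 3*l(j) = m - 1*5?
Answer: 1461/3350086 + √14586/442211352 ≈ 0.00043638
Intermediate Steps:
m = 15 (m = 8 + 7 = 15)
M = 1/66 (M = -⅓/(-22) = -⅓*(-1/22) = 1/66 ≈ 0.015152)
l(j) = 10/3 (l(j) = (15 - 1*5)/3 = (15 - 5)/3 = (⅓)*10 = 10/3)
U(A, I) = √(A + I)
W(o, t) = √(1/66 + o) - t (W(o, t) = √(o + 1/66) - t = √(1/66 + o) - t)
W(l(-55), -2922)/6700172 = (-1*(-2922) + √(66 + 4356*(10/3))/66)/6700172 = (2922 + √(66 + 14520)/66)*(1/6700172) = (2922 + √14586/66)*(1/6700172) = 1461/3350086 + √14586/442211352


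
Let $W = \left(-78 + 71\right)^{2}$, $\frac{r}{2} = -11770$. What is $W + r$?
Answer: $-23491$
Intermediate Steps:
$r = -23540$ ($r = 2 \left(-11770\right) = -23540$)
$W = 49$ ($W = \left(-7\right)^{2} = 49$)
$W + r = 49 - 23540 = -23491$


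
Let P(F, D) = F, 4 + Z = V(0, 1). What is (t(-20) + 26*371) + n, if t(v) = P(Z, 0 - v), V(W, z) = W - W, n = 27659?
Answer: 37301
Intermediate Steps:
V(W, z) = 0
Z = -4 (Z = -4 + 0 = -4)
t(v) = -4
(t(-20) + 26*371) + n = (-4 + 26*371) + 27659 = (-4 + 9646) + 27659 = 9642 + 27659 = 37301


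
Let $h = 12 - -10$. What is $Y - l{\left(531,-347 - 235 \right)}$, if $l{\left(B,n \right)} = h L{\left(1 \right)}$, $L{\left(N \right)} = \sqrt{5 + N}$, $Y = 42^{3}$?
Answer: $74088 - 22 \sqrt{6} \approx 74034.0$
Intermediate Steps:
$h = 22$ ($h = 12 + 10 = 22$)
$Y = 74088$
$l{\left(B,n \right)} = 22 \sqrt{6}$ ($l{\left(B,n \right)} = 22 \sqrt{5 + 1} = 22 \sqrt{6}$)
$Y - l{\left(531,-347 - 235 \right)} = 74088 - 22 \sqrt{6}$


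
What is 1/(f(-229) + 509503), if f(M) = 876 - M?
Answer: 1/510608 ≈ 1.9584e-6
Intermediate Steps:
1/(f(-229) + 509503) = 1/((876 - 1*(-229)) + 509503) = 1/((876 + 229) + 509503) = 1/(1105 + 509503) = 1/510608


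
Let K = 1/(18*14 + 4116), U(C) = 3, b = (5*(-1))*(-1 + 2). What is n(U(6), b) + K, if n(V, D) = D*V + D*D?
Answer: 43681/4368 ≈ 10.000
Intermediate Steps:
b = -5 (b = -5*1 = -5)
n(V, D) = D² + D*V (n(V, D) = D*V + D² = D² + D*V)
K = 1/4368 (K = 1/(252 + 4116) = 1/4368 ≈ 0.00022894)
n(U(6), b) + K = -5*(-5 + 3) + 1/4368 = -5*(-2) + 1/4368 = 10 + 1/4368 = 43681/4368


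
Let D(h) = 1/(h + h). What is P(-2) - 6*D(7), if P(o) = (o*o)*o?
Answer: -59/7 ≈ -8.4286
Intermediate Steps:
D(h) = 1/(2*h)
P(o) = o³ (P(o) = o²*o = o³)
P(-2) - 6*D(7) = (-2)³ - 3/7 = -8 - 3/7 = -59/7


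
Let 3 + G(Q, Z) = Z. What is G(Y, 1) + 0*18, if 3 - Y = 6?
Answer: -2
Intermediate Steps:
Y = -3 (Y = 3 - 1*6 = 3 - 6 = -3)
G(Q, Z) = -3 + Z
G(Y, 1) + 0*18 = (-3 + 1) + 0*18 = -2 + 0 = -2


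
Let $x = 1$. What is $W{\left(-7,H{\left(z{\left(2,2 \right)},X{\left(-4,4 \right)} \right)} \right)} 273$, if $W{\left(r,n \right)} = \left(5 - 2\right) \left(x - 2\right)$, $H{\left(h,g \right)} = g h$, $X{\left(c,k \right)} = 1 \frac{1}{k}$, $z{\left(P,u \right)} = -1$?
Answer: $-819$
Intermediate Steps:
$X{\left(c,k \right)} = \frac{1}{k}$
$W{\left(r,n \right)} = -3$ ($W{\left(r,n \right)} = \left(5 - 2\right) \left(1 - 2\right) = 3 \left(-1\right) = -3$)
$W{\left(-7,H{\left(z{\left(2,2 \right)},X{\left(-4,4 \right)} \right)} \right)} 273 = \left(-3\right) 273 = -819$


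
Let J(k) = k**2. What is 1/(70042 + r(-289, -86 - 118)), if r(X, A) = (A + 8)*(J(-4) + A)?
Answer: 1/106890 ≈ 9.3554e-6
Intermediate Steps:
r(X, A) = (8 + A)*(16 + A) (r(X, A) = (A + 8)*((-4)**2 + A) = (8 + A)*(16 + A))
1/(70042 + r(-289, -86 - 118)) = 1/(70042 + (128 + (-86 - 118)**2 + 24*(-86 - 118))) = 1/(70042 + (128 + (-204)**2 + 24*(-204))) = 1/(70042 + (128 + 41616 - 4896)) = 1/(70042 + 36848) = 1/106890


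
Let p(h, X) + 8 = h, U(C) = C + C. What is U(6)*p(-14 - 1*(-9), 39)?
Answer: -156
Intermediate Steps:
U(C) = 2*C
p(h, X) = -8 + h
U(6)*p(-14 - 1*(-9), 39) = (2*6)*(-8 + (-14 - 1*(-9))) = 12*(-8 + (-14 + 9)) = 12*(-8 - 5) = 12*(-13) = -156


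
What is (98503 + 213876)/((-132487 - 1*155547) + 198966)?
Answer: -312379/89068 ≈ -3.5072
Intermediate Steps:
(98503 + 213876)/((-132487 - 1*155547) + 198966) = 312379/((-132487 - 155547) + 198966) = 312379/(-288034 + 198966) = 312379/(-89068) = 312379*(-1/89068) = -312379/89068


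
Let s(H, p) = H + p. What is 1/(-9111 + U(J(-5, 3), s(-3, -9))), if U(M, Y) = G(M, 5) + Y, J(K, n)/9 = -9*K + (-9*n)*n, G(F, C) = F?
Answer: -1/9447 ≈ -0.00010585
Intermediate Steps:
J(K, n) = -81*K - 81*n² (J(K, n) = 9*(-9*K + (-9*n)*n) = 9*(-9*K - 9*n²) = -81*K - 81*n²)
U(M, Y) = M + Y
1/(-9111 + U(J(-5, 3), s(-3, -9))) = 1/(-9111 + ((-81*(-5) - 81*3²) + (-3 - 9))) = 1/(-9111 + ((405 - 81*9) - 12)) = 1/(-9111 + ((405 - 729) - 12)) = 1/(-9111 + (-324 - 12)) = 1/(-9111 - 336) = 1/(-9447) = -1/9447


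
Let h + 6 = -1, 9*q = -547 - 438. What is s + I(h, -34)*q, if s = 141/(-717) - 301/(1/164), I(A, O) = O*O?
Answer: -378322127/2151 ≈ -1.7588e+5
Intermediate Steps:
q = -985/9 (q = (-547 - 438)/9 = (⅑)*(-985) = -985/9 ≈ -109.44)
h = -7 (h = -6 - 1 = -7)
I(A, O) = O²
s = -11798043/239 (s = 141*(-1/717) - 301/1/164 = -47/239 - 301*164 = -47/239 - 49364 = -11798043/239 ≈ -49364.)
s + I(h, -34)*q = -11798043/239 + (-34)²*(-985/9) = -11798043/239 + 1156*(-985/9) = -11798043/239 - 1138660/9 = -378322127/2151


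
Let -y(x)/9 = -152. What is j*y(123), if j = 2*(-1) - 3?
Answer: -6840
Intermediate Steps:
y(x) = 1368 (y(x) = -9*(-152) = 1368)
j = -5 (j = -2 - 3 = -5)
j*y(123) = -5*1368 = -6840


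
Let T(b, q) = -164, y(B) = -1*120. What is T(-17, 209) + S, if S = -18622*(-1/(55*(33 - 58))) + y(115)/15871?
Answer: -3874625262/21822625 ≈ -177.55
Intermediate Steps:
y(B) = -120
S = -295714762/21822625 (S = -18622*(-1/(55*(33 - 58))) - 120/15871 = -18622/((-55*(-25))) - 120*1/15871 = -18622/1375 - 120/15871 = -295714762/21822625 ≈ -13.551)
T(-17, 209) + S = -164 - 295714762/21822625 = -3874625262/21822625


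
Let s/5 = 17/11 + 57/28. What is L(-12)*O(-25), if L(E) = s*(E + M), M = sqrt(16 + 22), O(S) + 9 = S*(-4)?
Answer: -215085/11 + 71695*sqrt(38)/44 ≈ -9508.7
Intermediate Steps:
O(S) = -9 - 4*S (O(S) = -9 + S*(-4) = -9 - 4*S)
s = 5515/308 (s = 5*(17/11 + 57/28) = 5*(1103/308) = 5515/308 ≈ 17.906)
M = sqrt(38) ≈ 6.1644
L(E) = 5515*E/308 + 5515*sqrt(38)/308 (L(E) = 5515*(E + sqrt(38))/308 = 5515*E/308 + 5515*sqrt(38)/308)
L(-12)*O(-25) = ((5515/308)*(-12) + 5515*sqrt(38)/308)*(-9 - 4*(-25)) = (-16545/77 + 5515*sqrt(38)/308)*(-9 + 100) = (-16545/77 + 5515*sqrt(38)/308)*91 = -215085/11 + 71695*sqrt(38)/44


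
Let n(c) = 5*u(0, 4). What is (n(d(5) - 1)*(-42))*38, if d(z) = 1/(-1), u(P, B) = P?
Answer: 0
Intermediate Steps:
d(z) = -1
n(c) = 0 (n(c) = 5*0 = 0)
(n(d(5) - 1)*(-42))*38 = (0*(-42))*38 = 0*38 = 0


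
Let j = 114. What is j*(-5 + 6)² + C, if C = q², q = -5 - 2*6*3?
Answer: 1795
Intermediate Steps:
q = -41 (q = -5 - 12*3 = -5 - 1*36 = -5 - 36 = -41)
C = 1681 (C = (-41)² = 1681)
j*(-5 + 6)² + C = 114*(-5 + 6)² + 1681 = 114*1² + 1681 = 114*1 + 1681 = 114 + 1681 = 1795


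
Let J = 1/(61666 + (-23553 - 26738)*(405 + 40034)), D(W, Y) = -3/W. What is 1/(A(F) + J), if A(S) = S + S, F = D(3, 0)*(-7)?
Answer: 2033656083/28471185161 ≈ 0.071429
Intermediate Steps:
J = -1/2033656083 (J = 1/(61666 - 50291*40439) = 1/(61666 - 2033717749) = 1/(-2033656083) = -1/2033656083 ≈ -4.9172e-10)
F = 7 (F = -3/3*(-7) = -3*⅓*(-7) = -1*(-7) = 7)
A(S) = 2*S
1/(A(F) + J) = 1/(2*7 - 1/2033656083) = 1/(14 - 1/2033656083) = 1/(28471185161/2033656083) = 2033656083/28471185161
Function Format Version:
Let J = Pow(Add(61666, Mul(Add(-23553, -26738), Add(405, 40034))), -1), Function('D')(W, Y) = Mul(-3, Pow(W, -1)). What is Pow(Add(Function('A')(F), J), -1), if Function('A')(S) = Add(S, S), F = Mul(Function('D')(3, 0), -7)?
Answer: Rational(2033656083, 28471185161) ≈ 0.071429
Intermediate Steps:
J = Rational(-1, 2033656083) (J = Pow(Add(61666, Mul(-50291, 40439)), -1) = Pow(Add(61666, -2033717749), -1) = Pow(-2033656083, -1) = Rational(-1, 2033656083) ≈ -4.9172e-10)
F = 7 (F = Mul(Mul(-3, Pow(3, -1)), -7) = Mul(Mul(-3, Rational(1, 3)), -7) = Mul(-1, -7) = 7)
Function('A')(S) = Mul(2, S)
Pow(Add(Function('A')(F), J), -1) = Pow(Add(Mul(2, 7), Rational(-1, 2033656083)), -1) = Pow(Add(14, Rational(-1, 2033656083)), -1) = Pow(Rational(28471185161, 2033656083), -1) = Rational(2033656083, 28471185161)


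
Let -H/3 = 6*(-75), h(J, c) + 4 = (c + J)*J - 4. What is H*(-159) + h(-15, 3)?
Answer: -214478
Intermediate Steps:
h(J, c) = -8 + J*(J + c) (h(J, c) = -4 + ((c + J)*J - 4) = -4 + ((J + c)*J - 4) = -4 + (J*(J + c) - 4) = -4 + (-4 + J*(J + c)) = -8 + J*(J + c))
H = 1350 (H = -18*(-75) = -3*(-450) = 1350)
H*(-159) + h(-15, 3) = 1350*(-159) + (-8 + (-15)**2 - 15*3) = -214650 + (-8 + 225 - 45) = -214650 + 172 = -214478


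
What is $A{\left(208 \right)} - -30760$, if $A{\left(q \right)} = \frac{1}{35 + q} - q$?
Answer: $\frac{7424137}{243} \approx 30552.0$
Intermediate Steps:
$A{\left(208 \right)} - -30760 = \frac{1 - 208^{2} - 7280}{35 + 208} - -30760 = \frac{1 - 43264 - 7280}{243} + 30760 = \frac{1}{243} \left(-50543\right) + 30760 = - \frac{50543}{243} + 30760 = \frac{7424137}{243}$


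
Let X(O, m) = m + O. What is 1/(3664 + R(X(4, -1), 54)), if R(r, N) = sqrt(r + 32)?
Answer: 3664/13424861 - sqrt(35)/13424861 ≈ 0.00027249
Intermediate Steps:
X(O, m) = O + m
R(r, N) = sqrt(32 + r)
1/(3664 + R(X(4, -1), 54)) = 1/(3664 + sqrt(32 + (4 - 1))) = 1/(3664 + sqrt(32 + 3)) = 1/(3664 + sqrt(35))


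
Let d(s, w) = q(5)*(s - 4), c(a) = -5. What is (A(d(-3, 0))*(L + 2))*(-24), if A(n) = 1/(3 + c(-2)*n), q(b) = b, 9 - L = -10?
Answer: -252/89 ≈ -2.8315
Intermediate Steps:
L = 19 (L = 9 - 1*(-10) = 9 + 10 = 19)
d(s, w) = -20 + 5*s (d(s, w) = 5*(s - 4) = 5*(-4 + s) = -20 + 5*s)
A(n) = 1/(3 - 5*n)
(A(d(-3, 0))*(L + 2))*(-24) = ((19 + 2)/(3 - 5*(-20 + 5*(-3))))*(-24) = (21/(3 - 5*(-20 - 15)))*(-24) = (21/(3 - 5*(-35)))*(-24) = (21/(3 + 175))*(-24) = (21/178)*(-24) = -252/89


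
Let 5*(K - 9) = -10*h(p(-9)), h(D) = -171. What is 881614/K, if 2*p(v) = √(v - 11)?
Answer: 881614/351 ≈ 2511.7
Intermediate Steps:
p(v) = √(-11 + v)/2 (p(v) = √(v - 11)/2 = √(-11 + v)/2)
K = 351 (K = 9 + (-10*(-171))/5 = 9 + (⅕)*1710 = 9 + 342 = 351)
881614/K = 881614/351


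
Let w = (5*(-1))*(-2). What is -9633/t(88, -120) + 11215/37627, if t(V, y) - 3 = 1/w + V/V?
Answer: -3624149095/1542707 ≈ -2349.2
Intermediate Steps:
w = 10 (w = -5*(-2) = 10)
t(V, y) = 41/10 (t(V, y) = 3 + (1/10 + V/V) = 3 + (1*(⅒) + 1) = 3 + (⅒ + 1) = 3 + 11/10 = 41/10)
-9633/t(88, -120) + 11215/37627 = -9633/41/10 + 11215/37627 = -9633*10/41 + 11215*(1/37627) = -96330/41 + 11215/37627 = -3624149095/1542707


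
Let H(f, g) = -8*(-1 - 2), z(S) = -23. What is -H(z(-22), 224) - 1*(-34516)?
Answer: 34492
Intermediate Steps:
H(f, g) = 24 (H(f, g) = -8*(-3) = 24)
-H(z(-22), 224) - 1*(-34516) = -1*24 - 1*(-34516) = -24 + 34516 = 34492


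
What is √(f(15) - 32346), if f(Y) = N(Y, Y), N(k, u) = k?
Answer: I*√32331 ≈ 179.81*I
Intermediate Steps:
f(Y) = Y
√(f(15) - 32346) = √(15 - 32346) = √(-32331) = I*√32331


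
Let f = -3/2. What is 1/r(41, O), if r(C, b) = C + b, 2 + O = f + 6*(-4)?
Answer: 2/27 ≈ 0.074074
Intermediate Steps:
f = -3/2 (f = -3*½ = -3/2 ≈ -1.5000)
O = -55/2 (O = -2 + (-3/2 + 6*(-4)) = -2 + (-3/2 - 24) = -2 - 51/2 = -55/2 ≈ -27.500)
1/r(41, O) = 1/(41 - 55/2) = 1/(27/2) = 2/27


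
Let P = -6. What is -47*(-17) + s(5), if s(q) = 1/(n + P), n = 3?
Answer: 2396/3 ≈ 798.67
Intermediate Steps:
s(q) = -⅓ (s(q) = 1/(3 - 6) = 1/(-3) = -⅓)
-47*(-17) + s(5) = -47*(-17) - ⅓ = 799 - ⅓ = 2396/3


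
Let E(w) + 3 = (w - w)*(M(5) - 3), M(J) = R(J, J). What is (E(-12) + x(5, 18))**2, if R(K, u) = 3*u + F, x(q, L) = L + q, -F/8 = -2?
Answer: 400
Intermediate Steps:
F = 16 (F = -8*(-2) = 16)
R(K, u) = 16 + 3*u (R(K, u) = 3*u + 16 = 16 + 3*u)
M(J) = 16 + 3*J
E(w) = -3 (E(w) = -3 + (w - w)*((16 + 3*5) - 3) = -3 + 0*((16 + 15) - 3) = -3 + 0*(31 - 3) = -3 + 0*28 = -3 + 0 = -3)
(E(-12) + x(5, 18))**2 = (-3 + (18 + 5))**2 = (-3 + 23)**2 = 20**2 = 400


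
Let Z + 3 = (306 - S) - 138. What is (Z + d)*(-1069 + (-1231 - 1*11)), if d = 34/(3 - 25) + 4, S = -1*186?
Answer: -8985168/11 ≈ -8.1683e+5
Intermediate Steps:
S = -186
d = 27/11 (d = 34/(-22) + 4 = 34*(-1/22) + 4 = -17/11 + 4 = 27/11 ≈ 2.4545)
Z = 351 (Z = -3 + ((306 - 1*(-186)) - 138) = -3 + ((306 + 186) - 138) = -3 + (492 - 138) = -3 + 354 = 351)
(Z + d)*(-1069 + (-1231 - 1*11)) = (351 + 27/11)*(-1069 + (-1231 - 1*11)) = 3888*(-1069 + (-1231 - 11))/11 = 3888*(-1069 - 1242)/11 = (3888/11)*(-2311) = -8985168/11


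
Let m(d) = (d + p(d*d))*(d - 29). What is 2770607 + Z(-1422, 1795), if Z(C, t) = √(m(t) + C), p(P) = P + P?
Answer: 2770607 + 12*√79051117 ≈ 2.8773e+6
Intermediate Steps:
p(P) = 2*P
m(d) = (-29 + d)*(d + 2*d²) (m(d) = (d + 2*(d*d))*(d - 29) = (d + 2*d²)*(-29 + d) = (-29 + d)*(d + 2*d²))
Z(C, t) = √(C + t*(-29 - 57*t + 2*t²)) (Z(C, t) = √(t*(-29 - 57*t + 2*t²) + C) = √(C + t*(-29 - 57*t + 2*t²)))
2770607 + Z(-1422, 1795) = 2770607 + √(-1422 - 57*1795² - 29*1795 + 2*1795³) = 2770607 + √(-1422 - 57*3222025 - 52055 + 2*5783534875) = 2770607 + √(-1422 - 183655425 - 52055 + 11567069750) = 2770607 + √11383360848 = 2770607 + 12*√79051117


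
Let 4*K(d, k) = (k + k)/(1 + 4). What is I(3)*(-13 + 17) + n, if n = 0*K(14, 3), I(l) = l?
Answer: 12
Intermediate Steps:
K(d, k) = k/10 (K(d, k) = ((k + k)/(1 + 4))/4 = ((2*k)/5)/4 = ((2*k)*(⅕))/4 = (2*k/5)/4 = k/10)
n = 0 (n = 0*((⅒)*3) = 0*(3/10) = 0)
I(3)*(-13 + 17) + n = 3*(-13 + 17) + 0 = 3*4 + 0 = 12 + 0 = 12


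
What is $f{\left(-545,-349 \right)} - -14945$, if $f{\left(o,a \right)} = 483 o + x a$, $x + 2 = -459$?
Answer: $-87401$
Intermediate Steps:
$x = -461$ ($x = -2 - 459 = -461$)
$f{\left(o,a \right)} = - 461 a + 483 o$ ($f{\left(o,a \right)} = 483 o - 461 a = - 461 a + 483 o$)
$f{\left(-545,-349 \right)} - -14945 = \left(\left(-461\right) \left(-349\right) + 483 \left(-545\right)\right) - -14945 = \left(160889 - 263235\right) + 14945 = -102346 + 14945 = -87401$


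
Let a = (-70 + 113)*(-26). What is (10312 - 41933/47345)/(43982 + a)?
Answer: 162726569/676465360 ≈ 0.24055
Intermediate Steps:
a = -1118 (a = 43*(-26) = -1118)
(10312 - 41933/47345)/(43982 + a) = (10312 - 41933/47345)/(43982 - 1118) = (10312 - 41933*1/47345)/42864 = (10312 - 41933/47345)*(1/42864) = (488179707/47345)*(1/42864) = 162726569/676465360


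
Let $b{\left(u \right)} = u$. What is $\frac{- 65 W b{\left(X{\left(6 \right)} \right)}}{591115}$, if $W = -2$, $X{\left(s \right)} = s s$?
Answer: $\frac{936}{118223} \approx 0.0079172$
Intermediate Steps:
$X{\left(s \right)} = s^{2}$
$\frac{- 65 W b{\left(X{\left(6 \right)} \right)}}{591115} = \frac{\left(-65\right) \left(-2\right) 6^{2}}{591115} = 130 \cdot 36 \cdot \frac{1}{591115} = 4680 \cdot \frac{1}{591115} = \frac{936}{118223}$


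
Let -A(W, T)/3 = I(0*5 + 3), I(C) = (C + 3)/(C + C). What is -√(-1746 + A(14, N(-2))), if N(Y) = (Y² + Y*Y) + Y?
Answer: -I*√1749 ≈ -41.821*I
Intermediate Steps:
I(C) = (3 + C)/(2*C) (I(C) = (3 + C)/((2*C)) = (3 + C)*(1/(2*C)) = (3 + C)/(2*C))
N(Y) = Y + 2*Y² (N(Y) = (Y² + Y²) + Y = 2*Y² + Y = Y + 2*Y²)
A(W, T) = -3 (A(W, T) = -3*(3 + (0*5 + 3))/(2*(0*5 + 3)) = -3*(3 + (0 + 3))/(2*(0 + 3)) = -3*(3 + 3)/(2*3) = -3*6/(2*3) = -3*1 = -3)
-√(-1746 + A(14, N(-2))) = -√(-1746 - 3) = -√(-1749) = -I*√1749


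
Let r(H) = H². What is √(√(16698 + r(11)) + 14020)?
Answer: √(14020 + 11*√139) ≈ 118.95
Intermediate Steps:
√(√(16698 + r(11)) + 14020) = √(√(16698 + 11²) + 14020) = √(√(16698 + 121) + 14020) = √(√16819 + 14020) = √(11*√139 + 14020) = √(14020 + 11*√139)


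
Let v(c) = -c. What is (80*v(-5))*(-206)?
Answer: -82400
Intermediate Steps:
(80*v(-5))*(-206) = (80*(-1*(-5)))*(-206) = (80*5)*(-206) = 400*(-206) = -82400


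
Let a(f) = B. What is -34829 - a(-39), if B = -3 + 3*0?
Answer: -34826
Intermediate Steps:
B = -3 (B = -3 + 0 = -3)
a(f) = -3
-34829 - a(-39) = -34829 - 1*(-3) = -34829 + 3 = -34826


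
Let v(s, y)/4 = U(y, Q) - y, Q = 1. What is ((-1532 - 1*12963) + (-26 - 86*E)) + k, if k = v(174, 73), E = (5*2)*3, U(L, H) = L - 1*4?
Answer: -17117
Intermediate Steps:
U(L, H) = -4 + L (U(L, H) = L - 4 = -4 + L)
v(s, y) = -16 (v(s, y) = 4*((-4 + y) - y) = 4*(-4) = -16)
E = 30 (E = 10*3 = 30)
k = -16
((-1532 - 1*12963) + (-26 - 86*E)) + k = ((-1532 - 1*12963) + (-26 - 86*30)) - 16 = ((-1532 - 12963) + (-26 - 2580)) - 16 = (-14495 - 2606) - 16 = -17101 - 16 = -17117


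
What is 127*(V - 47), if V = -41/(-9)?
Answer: -48514/9 ≈ -5390.4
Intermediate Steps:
V = 41/9 (V = -41*(-⅑) = 41/9 ≈ 4.5556)
127*(V - 47) = 127*(41/9 - 47) = 127*(-382/9) = -48514/9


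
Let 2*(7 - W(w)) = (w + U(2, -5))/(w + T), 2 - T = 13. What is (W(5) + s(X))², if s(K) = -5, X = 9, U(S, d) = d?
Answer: 4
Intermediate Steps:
T = -11 (T = 2 - 1*13 = 2 - 13 = -11)
W(w) = 7 - (-5 + w)/(2*(-11 + w)) (W(w) = 7 - (w - 5)/(2*(w - 11)) = 7 - (-5 + w)/(2*(-11 + w)))
(W(5) + s(X))² = ((-149 + 13*5)/(2*(-11 + 5)) - 5)² = ((½)*(-149 + 65)/(-6) - 5)² = ((½)*(-⅙)*(-84) - 5)² = (7 - 5)² = 2² = 4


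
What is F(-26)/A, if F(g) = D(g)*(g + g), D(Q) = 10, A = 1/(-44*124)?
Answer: 2837120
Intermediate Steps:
A = -1/5456 (A = 1/(-5456) = -1/5456 ≈ -0.00018328)
F(g) = 20*g (F(g) = 10*(g + g) = 10*(2*g) = 20*g)
F(-26)/A = (20*(-26))/(-1/5456) = -520*(-5456) = 2837120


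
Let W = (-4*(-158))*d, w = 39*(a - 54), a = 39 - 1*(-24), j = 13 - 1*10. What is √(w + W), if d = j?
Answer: √2247 ≈ 47.403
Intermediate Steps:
j = 3 (j = 13 - 10 = 3)
a = 63 (a = 39 + 24 = 63)
d = 3
w = 351 (w = 39*(63 - 54) = 39*9 = 351)
W = 1896 (W = -4*(-158)*3 = 632*3 = 1896)
√(w + W) = √(351 + 1896) = √2247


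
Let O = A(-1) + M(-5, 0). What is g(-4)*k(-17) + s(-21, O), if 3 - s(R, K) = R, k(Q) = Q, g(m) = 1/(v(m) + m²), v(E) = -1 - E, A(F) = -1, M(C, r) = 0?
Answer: 439/19 ≈ 23.105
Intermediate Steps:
g(m) = 1/(-1 + m² - m) (g(m) = 1/((-1 - m) + m²) = 1/(-1 + m² - m))
O = -1 (O = -1 + 0 = -1)
s(R, K) = 3 - R
g(-4)*k(-17) + s(-21, O) = -17/(-1 + (-4)² - 1*(-4)) + (3 - 1*(-21)) = -17/(-1 + 16 + 4) + (3 + 21) = -17/19 + 24 = 439/19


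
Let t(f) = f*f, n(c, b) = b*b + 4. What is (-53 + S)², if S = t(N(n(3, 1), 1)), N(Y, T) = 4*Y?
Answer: 120409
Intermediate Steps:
n(c, b) = 4 + b² (n(c, b) = b² + 4 = 4 + b²)
t(f) = f²
S = 400 (S = (4*(4 + 1²))² = (4*(4 + 1))² = (4*5)² = 20² = 400)
(-53 + S)² = (-53 + 400)² = 347² = 120409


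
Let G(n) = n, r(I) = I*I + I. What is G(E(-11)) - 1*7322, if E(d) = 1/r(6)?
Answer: -307523/42 ≈ -7322.0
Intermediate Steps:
r(I) = I + I**2 (r(I) = I**2 + I = I + I**2)
E(d) = 1/42 (E(d) = 1/(6*(1 + 6)) = 1/(6*7) = 1/42)
G(E(-11)) - 1*7322 = 1/42 - 1*7322 = 1/42 - 7322 = -307523/42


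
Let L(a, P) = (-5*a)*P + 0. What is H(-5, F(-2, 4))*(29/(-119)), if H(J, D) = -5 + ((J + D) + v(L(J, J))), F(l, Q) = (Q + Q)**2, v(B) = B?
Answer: 2059/119 ≈ 17.303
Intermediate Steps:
L(a, P) = -5*P*a (L(a, P) = -5*P*a + 0 = -5*P*a)
F(l, Q) = 4*Q**2 (F(l, Q) = (2*Q)**2 = 4*Q**2)
H(J, D) = -5 + D + J - 5*J**2 (H(J, D) = -5 + ((J + D) - 5*J*J) = -5 + ((D + J) - 5*J**2) = -5 + (D + J - 5*J**2) = -5 + D + J - 5*J**2)
H(-5, F(-2, 4))*(29/(-119)) = (-5 + 4*4**2 - 5 - 5*(-5)**2)*(29/(-119)) = (-5 + 4*16 - 5 - 5*25)*(29*(-1/119)) = (-5 + 64 - 5 - 125)*(-29/119) = -71*(-29/119) = 2059/119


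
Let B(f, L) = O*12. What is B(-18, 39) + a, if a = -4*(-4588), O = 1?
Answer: 18364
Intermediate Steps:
B(f, L) = 12 (B(f, L) = 1*12 = 12)
a = 18352
B(-18, 39) + a = 12 + 18352 = 18364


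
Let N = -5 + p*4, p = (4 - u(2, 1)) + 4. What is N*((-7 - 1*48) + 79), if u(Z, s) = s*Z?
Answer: 456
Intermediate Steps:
u(Z, s) = Z*s
p = 6 (p = (4 - 2) + 4 = 2 + 4 = 6)
N = 19 (N = -5 + 6*4 = -5 + 24 = 19)
N*((-7 - 1*48) + 79) = 19*((-7 - 1*48) + 79) = 19*((-7 - 48) + 79) = 19*(-55 + 79) = 19*24 = 456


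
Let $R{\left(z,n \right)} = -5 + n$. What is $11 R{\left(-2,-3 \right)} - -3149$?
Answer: $3061$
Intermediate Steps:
$11 R{\left(-2,-3 \right)} - -3149 = 11 \left(-5 - 3\right) - -3149 = 11 \left(-8\right) + 3149 = -88 + 3149 = 3061$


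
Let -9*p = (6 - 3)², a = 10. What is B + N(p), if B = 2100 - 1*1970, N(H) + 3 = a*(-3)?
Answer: 97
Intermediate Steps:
p = -1 (p = -(6 - 3)²/9 = -⅑*3² = -⅑*9 = -1)
N(H) = -33 (N(H) = -3 + 10*(-3) = -3 - 30 = -33)
B = 130 (B = 2100 - 1970 = 130)
B + N(p) = 130 - 33 = 97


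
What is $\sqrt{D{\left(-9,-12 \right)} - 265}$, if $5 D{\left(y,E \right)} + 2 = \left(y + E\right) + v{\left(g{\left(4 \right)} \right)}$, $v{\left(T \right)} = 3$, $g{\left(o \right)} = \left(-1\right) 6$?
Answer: $i \sqrt{269} \approx 16.401 i$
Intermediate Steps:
$g{\left(o \right)} = -6$
$D{\left(y,E \right)} = \frac{1}{5} + \frac{E}{5} + \frac{y}{5}$ ($D{\left(y,E \right)} = - \frac{2}{5} + \frac{\left(y + E\right) + 3}{5} = - \frac{2}{5} + \frac{\left(E + y\right) + 3}{5} = - \frac{2}{5} + \frac{3 + E + y}{5} = - \frac{2}{5} + \left(\frac{3}{5} + \frac{E}{5} + \frac{y}{5}\right) = \frac{1}{5} + \frac{E}{5} + \frac{y}{5}$)
$\sqrt{D{\left(-9,-12 \right)} - 265} = \sqrt{\left(\frac{1}{5} + \frac{1}{5} \left(-12\right) + \frac{1}{5} \left(-9\right)\right) - 265} = \sqrt{\left(\frac{1}{5} - \frac{12}{5} - \frac{9}{5}\right) - 265} = \sqrt{-4 - 265} = \sqrt{-269} = i \sqrt{269}$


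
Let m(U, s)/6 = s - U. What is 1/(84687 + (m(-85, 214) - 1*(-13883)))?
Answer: 1/100364 ≈ 9.9637e-6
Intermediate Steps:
m(U, s) = -6*U + 6*s (m(U, s) = 6*(s - U) = -6*U + 6*s)
1/(84687 + (m(-85, 214) - 1*(-13883))) = 1/(84687 + ((-6*(-85) + 6*214) - 1*(-13883))) = 1/(84687 + ((510 + 1284) + 13883)) = 1/(84687 + (1794 + 13883)) = 1/(84687 + 15677) = 1/100364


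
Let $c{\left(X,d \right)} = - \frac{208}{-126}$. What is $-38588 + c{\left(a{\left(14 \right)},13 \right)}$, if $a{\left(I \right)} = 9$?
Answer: $- \frac{2430940}{63} \approx -38586.0$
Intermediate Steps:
$c{\left(X,d \right)} = \frac{104}{63}$ ($c{\left(X,d \right)} = \left(-208\right) \left(- \frac{1}{126}\right) = \frac{104}{63}$)
$-38588 + c{\left(a{\left(14 \right)},13 \right)} = -38588 + \frac{104}{63} = - \frac{2430940}{63}$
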